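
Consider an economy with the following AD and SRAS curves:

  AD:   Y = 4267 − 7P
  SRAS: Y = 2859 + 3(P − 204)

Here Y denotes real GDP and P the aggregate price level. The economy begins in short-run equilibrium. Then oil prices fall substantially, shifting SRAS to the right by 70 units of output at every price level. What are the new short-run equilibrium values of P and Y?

This is a positive supply shock: SRAS shifts right.
New SRAS: Y = 2317 + 3P.
Set AD = SRAS: 4267 − 7P = 2317 + 3P, so 1950 = 10P and P = 195.
Y = 4267 − 7·195 = 2902.

P = 195, Y = 2902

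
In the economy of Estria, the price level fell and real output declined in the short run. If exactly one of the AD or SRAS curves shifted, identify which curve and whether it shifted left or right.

P fell and Y fell. An AD shift moves P and Y in the same direction; an SRAS shift moves them in opposite directions.
Here P and Y moved in the same direction, so the AD curve shifted.
Since Y fell, AD shifted left.

AD shifted left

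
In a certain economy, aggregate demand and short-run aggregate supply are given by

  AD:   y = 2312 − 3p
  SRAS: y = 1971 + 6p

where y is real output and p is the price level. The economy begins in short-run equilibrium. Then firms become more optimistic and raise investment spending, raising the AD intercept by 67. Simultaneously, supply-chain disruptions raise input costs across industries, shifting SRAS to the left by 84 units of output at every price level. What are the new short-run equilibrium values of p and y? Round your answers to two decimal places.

After both shocks: AD is y = 2379 − 3p and SRAS is y = 1887 + 6p.
Setting them equal: 492 = 9p, so p = 54.67.
Substituting into AD, y = 2215.00.

p = 54.67, y = 2215.00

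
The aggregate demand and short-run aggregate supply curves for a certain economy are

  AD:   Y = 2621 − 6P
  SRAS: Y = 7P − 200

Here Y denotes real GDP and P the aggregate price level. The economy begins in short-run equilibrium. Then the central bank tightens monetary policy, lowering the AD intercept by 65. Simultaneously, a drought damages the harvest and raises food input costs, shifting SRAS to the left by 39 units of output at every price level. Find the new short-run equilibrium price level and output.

After both shocks: AD is Y = 2556 − 6P and SRAS is Y = 7P − 239.
Setting them equal: 2795 = 13P, so P = 215.
Y = 2556 − 6·215 = 1266.

P = 215, Y = 1266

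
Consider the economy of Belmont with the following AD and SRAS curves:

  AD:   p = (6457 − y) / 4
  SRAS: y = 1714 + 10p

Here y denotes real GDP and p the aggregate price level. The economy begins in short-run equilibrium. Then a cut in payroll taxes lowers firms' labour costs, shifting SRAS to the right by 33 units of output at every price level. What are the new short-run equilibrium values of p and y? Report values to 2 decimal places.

p = 336.43, y = 5111.29

This is a positive supply shock: SRAS shifts right.
New SRAS: y = 1747 + 10p.
Set AD = SRAS: 6457 − 4p = 1747 + 10p, so 4710 = 14p and p = 336.43.
Substituting into AD, y = 5111.29.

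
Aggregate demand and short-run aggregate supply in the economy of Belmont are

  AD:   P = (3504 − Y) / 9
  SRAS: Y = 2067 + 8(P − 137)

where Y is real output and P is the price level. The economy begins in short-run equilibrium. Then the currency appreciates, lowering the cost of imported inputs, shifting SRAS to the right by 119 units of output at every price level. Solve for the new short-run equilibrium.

P = 142, Y = 2226

This is a positive supply shock: SRAS shifts right.
New SRAS: Y = 1090 + 8P.
Set AD = SRAS: 3504 − 9P = 1090 + 8P, so 2414 = 17P and P = 142.
Y = 3504 − 9·142 = 2226.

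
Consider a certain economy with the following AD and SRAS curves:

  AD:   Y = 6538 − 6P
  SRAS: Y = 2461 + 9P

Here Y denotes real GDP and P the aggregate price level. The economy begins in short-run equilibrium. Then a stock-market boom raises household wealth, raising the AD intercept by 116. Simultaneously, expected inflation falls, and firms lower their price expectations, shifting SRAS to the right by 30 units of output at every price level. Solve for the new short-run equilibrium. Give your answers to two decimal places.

After both shocks: AD is Y = 6654 − 6P and SRAS is Y = 2491 + 9P.
Setting them equal: 4163 = 15P, so P = 277.53.
Substituting into AD, Y = 4988.80.

P = 277.53, Y = 4988.80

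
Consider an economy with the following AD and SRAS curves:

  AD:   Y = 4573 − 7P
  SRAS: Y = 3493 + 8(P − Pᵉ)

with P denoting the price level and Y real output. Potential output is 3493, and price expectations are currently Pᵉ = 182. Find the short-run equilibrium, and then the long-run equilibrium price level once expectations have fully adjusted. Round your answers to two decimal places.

Short run: P = 169.07, Y = 3389.53. Long run: P = 154.29.

Short run: with Pᵉ = 182, SRAS is Y = 2037 + 8P. Setting AD = SRAS gives 2536 = 15P, so P = 169.07 and Y = 4573 − 7P = 3389.53.
Output 3389.53 is below potential 3493, so over time expected prices fall and SRAS shifts right until Y returns to 3493.
Long run: Y = 3493 on the AD curve gives 3493 = 4573 − 7P, so P = 154.29.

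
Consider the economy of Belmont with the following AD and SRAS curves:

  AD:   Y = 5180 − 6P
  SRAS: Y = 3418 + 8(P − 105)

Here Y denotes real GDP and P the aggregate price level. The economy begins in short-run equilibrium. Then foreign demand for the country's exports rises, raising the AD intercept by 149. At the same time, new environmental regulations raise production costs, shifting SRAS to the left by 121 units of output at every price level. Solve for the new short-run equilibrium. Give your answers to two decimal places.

After both shocks: AD is Y = 5329 − 6P and SRAS is Y = 2457 + 8P.
Setting them equal: 2872 = 14P, so P = 205.14.
Substituting into AD, Y = 4098.14.

P = 205.14, Y = 4098.14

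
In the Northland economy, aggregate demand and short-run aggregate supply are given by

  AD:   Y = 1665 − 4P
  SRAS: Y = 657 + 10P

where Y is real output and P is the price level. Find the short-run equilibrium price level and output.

Set AD = SRAS: 1665 − 4P = 657 + 10P, so 1008 = 14P and P = 72.
Then Y = 1665 − 4·72 = 1377.

P = 72, Y = 1377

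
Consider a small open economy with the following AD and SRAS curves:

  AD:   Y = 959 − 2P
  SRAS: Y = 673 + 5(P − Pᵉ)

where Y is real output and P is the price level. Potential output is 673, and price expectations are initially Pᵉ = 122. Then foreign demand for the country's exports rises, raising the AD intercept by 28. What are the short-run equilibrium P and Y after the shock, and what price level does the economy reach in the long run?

AD shifts right: new AD is Y = 987 − 2P. With Pᵉ = 122, SRAS is Y = 63 + 5P.
Short run: 987 − 2P = 63 + 5P gives 924 = 7P, so P = 132 and Y = 987 − 2·132 = 723.
Y = 723 is above potential 673; expectations adjust and SRAS shifts left until Y = 673.
Long run: on the new AD curve, 673 = 987 − 2P gives P = 157.

Short run: P = 132, Y = 723. Long run: P = 157.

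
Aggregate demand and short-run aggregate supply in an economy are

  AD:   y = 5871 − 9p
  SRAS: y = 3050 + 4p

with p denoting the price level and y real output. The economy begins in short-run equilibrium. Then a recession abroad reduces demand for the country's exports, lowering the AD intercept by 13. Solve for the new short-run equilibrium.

This is a negative demand shock: AD shifts left.
New AD: y = 5858 − 9p.
Set AD = SRAS: 5858 − 9p = 3050 + 4p, so 2808 = 13p and p = 216.
y = 5858 − 9·216 = 3914.

p = 216, y = 3914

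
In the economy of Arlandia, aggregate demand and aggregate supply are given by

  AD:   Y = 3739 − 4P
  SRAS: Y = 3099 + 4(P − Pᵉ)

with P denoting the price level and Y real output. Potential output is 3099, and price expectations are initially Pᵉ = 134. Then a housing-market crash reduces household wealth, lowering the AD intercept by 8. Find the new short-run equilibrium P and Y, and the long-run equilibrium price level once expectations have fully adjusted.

AD shifts left: new AD is Y = 3731 − 4P. With Pᵉ = 134, SRAS is Y = 2563 + 4P.
Short run: 3731 − 4P = 2563 + 4P gives 1168 = 8P, so P = 146 and Y = 3731 − 4·146 = 3147.
Y = 3147 is above potential 3099; expectations adjust and SRAS shifts left until Y = 3099.
Long run: on the new AD curve, 3099 = 3731 − 4P gives P = 158.

Short run: P = 146, Y = 3147. Long run: P = 158.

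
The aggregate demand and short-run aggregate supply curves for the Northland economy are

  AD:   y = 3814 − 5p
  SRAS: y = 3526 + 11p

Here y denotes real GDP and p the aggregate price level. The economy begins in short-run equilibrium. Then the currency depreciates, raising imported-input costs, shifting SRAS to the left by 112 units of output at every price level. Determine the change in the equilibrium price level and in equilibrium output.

Δp = +7, Δy = -35

This is a negative supply shock: SRAS shifts left.
New SRAS: y = 3414 + 11p.
Set AD = SRAS: 3814 − 5p = 3414 + 11p, so 400 = 16p and p = 25.
y = 3814 − 5·25 = 3689.
Initially p = 18, y = 3724, so Δp = +7 and Δy = -35.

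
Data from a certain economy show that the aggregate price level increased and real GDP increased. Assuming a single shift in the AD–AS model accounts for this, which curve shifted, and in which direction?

P rose and Y rose. An AD shift moves P and Y in the same direction; an SRAS shift moves them in opposite directions.
Here P and Y moved in the same direction, so the AD curve shifted.
Since Y rose, AD shifted right.

AD shifted right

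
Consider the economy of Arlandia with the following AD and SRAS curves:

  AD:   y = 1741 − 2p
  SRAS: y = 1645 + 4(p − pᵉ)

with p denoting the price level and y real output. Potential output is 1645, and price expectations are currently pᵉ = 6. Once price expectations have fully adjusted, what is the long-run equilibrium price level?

Short run: with pᵉ = 6, SRAS is y = 1621 + 4p. Setting AD = SRAS gives 120 = 6p, so p = 20 and y = 1741 − 2·20 = 1701.
Output 1701 is above potential 1645, so over time expected prices rise and SRAS shifts left until y returns to 1645.
Long run: y = 1645 on the AD curve gives 1645 = 1741 − 2p, so p = 48.

Long-run p = 48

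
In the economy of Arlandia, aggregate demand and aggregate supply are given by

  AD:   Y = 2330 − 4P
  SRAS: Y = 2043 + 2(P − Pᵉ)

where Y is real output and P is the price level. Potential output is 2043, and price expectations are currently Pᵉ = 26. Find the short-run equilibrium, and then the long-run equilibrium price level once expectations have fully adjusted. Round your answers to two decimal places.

Short run: P = 56.50, Y = 2104.00. Long run: P = 71.75.

Short run: with Pᵉ = 26, SRAS is Y = 1991 + 2P. Setting AD = SRAS gives 339 = 6P, so P = 56.50 and Y = 2330 − 4P = 2104.00.
Output 2104.00 is above potential 2043, so over time expected prices rise and SRAS shifts left until Y returns to 2043.
Long run: Y = 2043 on the AD curve gives 2043 = 2330 − 4P, so P = 71.75.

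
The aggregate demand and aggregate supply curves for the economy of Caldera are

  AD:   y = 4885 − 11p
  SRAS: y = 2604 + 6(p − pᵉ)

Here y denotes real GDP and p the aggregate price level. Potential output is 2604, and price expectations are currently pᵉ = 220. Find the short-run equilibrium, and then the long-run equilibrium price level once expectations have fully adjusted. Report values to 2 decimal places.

Short run: with pᵉ = 220, SRAS is y = 1284 + 6p. Setting AD = SRAS gives 3601 = 17p, so p = 211.82 and y = 4885 − 11p = 2554.94.
Output 2554.94 is below potential 2604, so over time expected prices fall and SRAS shifts right until y returns to 2604.
Long run: y = 2604 on the AD curve gives 2604 = 4885 − 11p, so p = 207.36.

Short run: p = 211.82, y = 2554.94. Long run: p = 207.36.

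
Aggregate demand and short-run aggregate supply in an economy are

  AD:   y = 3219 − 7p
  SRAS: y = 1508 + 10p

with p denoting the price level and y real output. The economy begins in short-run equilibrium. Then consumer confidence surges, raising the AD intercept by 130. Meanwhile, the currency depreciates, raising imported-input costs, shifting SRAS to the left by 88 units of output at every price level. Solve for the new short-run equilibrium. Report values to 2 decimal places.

p = 113.47, y = 2554.71

After both shocks: AD is y = 3349 − 7p and SRAS is y = 1420 + 10p.
Setting them equal: 1929 = 17p, so p = 113.47.
Substituting into AD, y = 2554.71.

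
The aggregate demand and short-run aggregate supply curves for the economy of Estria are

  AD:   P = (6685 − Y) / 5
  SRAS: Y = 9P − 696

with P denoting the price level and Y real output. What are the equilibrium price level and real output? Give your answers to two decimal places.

Rearrange AD to Y = 6685 − 5P.
Set AD = SRAS: 6685 − 5P = 9P − 696, so 7381 = 14P and P = 527.21.
Substituting into AD, Y = 6685 − 5P = 4048.93.

P = 527.21, Y = 4048.93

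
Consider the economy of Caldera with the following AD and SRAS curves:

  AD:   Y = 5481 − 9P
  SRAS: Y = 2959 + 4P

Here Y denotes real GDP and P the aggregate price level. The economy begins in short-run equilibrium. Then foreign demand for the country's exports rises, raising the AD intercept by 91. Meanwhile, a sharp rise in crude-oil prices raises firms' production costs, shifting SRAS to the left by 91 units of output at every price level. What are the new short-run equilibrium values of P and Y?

P = 208, Y = 3700

After both shocks: AD is Y = 5572 − 9P and SRAS is Y = 2868 + 4P.
Setting them equal: 2704 = 13P, so P = 208.
Y = 5572 − 9·208 = 3700.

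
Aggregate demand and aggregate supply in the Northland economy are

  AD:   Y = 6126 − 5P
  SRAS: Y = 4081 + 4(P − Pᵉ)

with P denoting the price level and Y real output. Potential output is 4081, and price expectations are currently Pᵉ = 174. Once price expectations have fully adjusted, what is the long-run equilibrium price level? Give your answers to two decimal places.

Short run: with Pᵉ = 174, SRAS is Y = 3385 + 4P. Setting AD = SRAS gives 2741 = 9P, so P = 304.56 and Y = 6126 − 5P = 4603.22.
Output 4603.22 is above potential 4081, so over time expected prices rise and SRAS shifts left until Y returns to 4081.
Long run: Y = 4081 on the AD curve gives 4081 = 6126 − 5P, so P = 409.00.

Long-run P = 409.00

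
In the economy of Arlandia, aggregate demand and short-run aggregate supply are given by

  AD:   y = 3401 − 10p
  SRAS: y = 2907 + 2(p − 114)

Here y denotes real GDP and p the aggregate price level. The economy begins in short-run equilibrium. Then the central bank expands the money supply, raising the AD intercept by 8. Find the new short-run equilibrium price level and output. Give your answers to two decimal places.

p = 60.83, y = 2800.67

This is a positive demand shock: AD shifts right.
New AD: y = 3409 − 10p.
SRAS can be written y = 2679 + 2p.
Set AD = SRAS: 3409 − 10p = 2679 + 2p, so 730 = 12p and p = 60.83.
Substituting into AD, y = 2800.67.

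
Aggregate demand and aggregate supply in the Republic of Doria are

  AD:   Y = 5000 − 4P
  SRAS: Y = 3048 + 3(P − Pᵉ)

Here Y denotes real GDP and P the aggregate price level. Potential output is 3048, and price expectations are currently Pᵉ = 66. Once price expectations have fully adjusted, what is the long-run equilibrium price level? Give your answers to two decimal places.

Long-run P = 488.00

Short run: with Pᵉ = 66, SRAS is Y = 2850 + 3P. Setting AD = SRAS gives 2150 = 7P, so P = 307.14 and Y = 5000 − 4P = 3771.43.
Output 3771.43 is above potential 3048, so over time expected prices rise and SRAS shifts left until Y returns to 3048.
Long run: Y = 3048 on the AD curve gives 3048 = 5000 − 4P, so P = 488.00.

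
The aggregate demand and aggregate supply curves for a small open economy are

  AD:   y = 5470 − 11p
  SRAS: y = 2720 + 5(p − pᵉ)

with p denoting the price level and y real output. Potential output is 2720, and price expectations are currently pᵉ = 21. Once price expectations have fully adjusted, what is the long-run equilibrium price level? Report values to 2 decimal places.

Short run: with pᵉ = 21, SRAS is y = 2615 + 5p. Setting AD = SRAS gives 2855 = 16p, so p = 178.44 and y = 5470 − 11p = 3507.19.
Output 3507.19 is above potential 2720, so over time expected prices rise and SRAS shifts left until y returns to 2720.
Long run: y = 2720 on the AD curve gives 2720 = 5470 − 11p, so p = 250.00.

Long-run p = 250.00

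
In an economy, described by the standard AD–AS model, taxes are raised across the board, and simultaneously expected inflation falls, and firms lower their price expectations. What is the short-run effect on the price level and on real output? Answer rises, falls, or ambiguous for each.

Price level: falls; output: ambiguous

The first event is a negative demand shock: AD shifts left, which by itself pushes P down and Y down.
The second is a favourable supply shock: SRAS shifts right, which by itself pushes P down and Y up.
Both shocks push P down, so P falls. The two shocks push Y in opposite directions, so the effect on Y is ambiguous.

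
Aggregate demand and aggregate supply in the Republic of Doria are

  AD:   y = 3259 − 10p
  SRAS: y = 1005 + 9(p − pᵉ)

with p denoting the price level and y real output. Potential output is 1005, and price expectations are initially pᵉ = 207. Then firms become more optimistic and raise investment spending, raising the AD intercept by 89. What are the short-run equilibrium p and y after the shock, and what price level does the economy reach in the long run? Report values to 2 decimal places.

AD shifts right: new AD is y = 3348 − 10p. With pᵉ = 207, SRAS is y = 9p − 858.
Short run: 3348 − 10p = 9p − 858 gives 4206 = 19p, so p = 221.37 and y = 3348 − 10p = 1134.32.
y = 1134.32 is above potential 1005; expectations adjust and SRAS shifts left until y = 1005.
Long run: on the new AD curve, 1005 = 3348 − 10p gives p = 234.30.

Short run: p = 221.37, y = 1134.32. Long run: p = 234.30.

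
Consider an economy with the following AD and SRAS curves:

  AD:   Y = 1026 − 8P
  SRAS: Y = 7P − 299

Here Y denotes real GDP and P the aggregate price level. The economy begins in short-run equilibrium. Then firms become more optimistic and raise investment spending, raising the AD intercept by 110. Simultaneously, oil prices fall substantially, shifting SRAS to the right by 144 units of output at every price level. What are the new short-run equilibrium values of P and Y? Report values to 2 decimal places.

P = 86.07, Y = 447.47

After both shocks: AD is Y = 1136 − 8P and SRAS is Y = 7P − 155.
Setting them equal: 1291 = 15P, so P = 86.07.
Substituting into AD, Y = 447.47.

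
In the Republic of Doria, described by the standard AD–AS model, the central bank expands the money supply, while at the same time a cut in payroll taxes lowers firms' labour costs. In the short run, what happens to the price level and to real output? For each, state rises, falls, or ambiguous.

The first event is a positive demand shock: AD shifts right, which by itself pushes P up and Y up.
The second is a favourable supply shock: SRAS shifts right, which by itself pushes P down and Y up.
The two shocks push P in opposite directions, so the effect on P is ambiguous. Both shocks push Y up, so Y rises.

Price level: ambiguous; output: rises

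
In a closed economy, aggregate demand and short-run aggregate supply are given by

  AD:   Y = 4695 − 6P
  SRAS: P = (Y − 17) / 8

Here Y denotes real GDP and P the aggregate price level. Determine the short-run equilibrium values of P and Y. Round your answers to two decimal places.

Rearrange SRAS to Y = 17 + 8P.
Set AD = SRAS: 4695 − 6P = 17 + 8P, so 4678 = 14P and P = 334.14.
Substituting into AD, Y = 4695 − 6P = 2690.14.

P = 334.14, Y = 2690.14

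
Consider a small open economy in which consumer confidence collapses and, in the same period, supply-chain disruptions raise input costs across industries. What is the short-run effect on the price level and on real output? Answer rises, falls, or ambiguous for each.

Price level: ambiguous; output: falls

The first event is a negative demand shock: AD shifts left, which by itself pushes P down and Y down.
The second is an adverse supply shock: SRAS shifts left, which by itself pushes P up and Y down.
The two shocks push P in opposite directions, so the effect on P is ambiguous. Both shocks push Y down, so Y falls.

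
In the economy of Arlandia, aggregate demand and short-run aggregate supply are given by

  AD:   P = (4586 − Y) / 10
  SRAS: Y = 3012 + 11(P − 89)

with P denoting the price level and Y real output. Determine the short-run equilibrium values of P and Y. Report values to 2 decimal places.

Write SRAS as Y = 3012 + 11P − 979 = 2033 + 11P.
Rearrange AD to Y = 4586 − 10P.
Set AD = SRAS: 4586 − 10P = 2033 + 11P, so 2553 = 21P and P = 121.57.
Substituting into AD, Y = 4586 − 10P = 3370.29.

P = 121.57, Y = 3370.29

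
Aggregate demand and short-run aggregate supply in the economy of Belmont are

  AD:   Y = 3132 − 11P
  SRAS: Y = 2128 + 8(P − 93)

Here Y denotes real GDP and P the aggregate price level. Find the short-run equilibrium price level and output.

P = 92, Y = 2120

Write SRAS as Y = 2128 + 8P − 744 = 1384 + 8P.
Set AD = SRAS: 3132 − 11P = 1384 + 8P, so 1748 = 19P and P = 92.
Then Y = 3132 − 11·92 = 2120.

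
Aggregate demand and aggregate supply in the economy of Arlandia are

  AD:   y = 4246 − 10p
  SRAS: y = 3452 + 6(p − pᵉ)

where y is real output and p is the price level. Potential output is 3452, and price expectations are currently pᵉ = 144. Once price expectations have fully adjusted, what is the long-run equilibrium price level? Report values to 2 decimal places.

Long-run p = 79.40

Short run: with pᵉ = 144, SRAS is y = 2588 + 6p. Setting AD = SRAS gives 1658 = 16p, so p = 103.63 and y = 4246 − 10p = 3209.75.
Output 3209.75 is below potential 3452, so over time expected prices fall and SRAS shifts right until y returns to 3452.
Long run: y = 3452 on the AD curve gives 3452 = 4246 − 10p, so p = 79.40.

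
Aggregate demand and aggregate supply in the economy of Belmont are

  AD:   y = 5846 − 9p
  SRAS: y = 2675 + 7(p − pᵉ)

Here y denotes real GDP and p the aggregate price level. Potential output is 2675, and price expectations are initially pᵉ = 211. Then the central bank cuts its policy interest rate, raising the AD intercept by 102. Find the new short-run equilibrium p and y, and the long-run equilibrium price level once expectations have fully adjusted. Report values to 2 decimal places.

Short run: p = 296.88, y = 3276.13. Long run: p = 363.67.

AD shifts right: new AD is y = 5948 − 9p. With pᵉ = 211, SRAS is y = 1198 + 7p.
Short run: 5948 − 9p = 1198 + 7p gives 4750 = 16p, so p = 296.88 and y = 5948 − 9p = 3276.13.
y = 3276.13 is above potential 2675; expectations adjust and SRAS shifts left until y = 2675.
Long run: on the new AD curve, 2675 = 5948 − 9p gives p = 363.67.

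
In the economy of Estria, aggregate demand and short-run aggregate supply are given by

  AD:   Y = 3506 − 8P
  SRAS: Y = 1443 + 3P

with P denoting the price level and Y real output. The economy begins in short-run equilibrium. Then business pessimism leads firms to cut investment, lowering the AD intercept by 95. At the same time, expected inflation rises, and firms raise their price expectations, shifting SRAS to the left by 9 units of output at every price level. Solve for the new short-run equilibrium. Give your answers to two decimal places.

After both shocks: AD is Y = 3411 − 8P and SRAS is Y = 1434 + 3P.
Setting them equal: 1977 = 11P, so P = 179.73.
Substituting into AD, Y = 1973.18.

P = 179.73, Y = 1973.18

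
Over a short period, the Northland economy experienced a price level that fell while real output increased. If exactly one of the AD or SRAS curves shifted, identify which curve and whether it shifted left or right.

P fell and Y rose. An AD shift moves P and Y in the same direction; an SRAS shift moves them in opposite directions.
Here P and Y moved in opposite directions, so the SRAS curve shifted.
Since Y rose, SRAS shifted right.

SRAS shifted right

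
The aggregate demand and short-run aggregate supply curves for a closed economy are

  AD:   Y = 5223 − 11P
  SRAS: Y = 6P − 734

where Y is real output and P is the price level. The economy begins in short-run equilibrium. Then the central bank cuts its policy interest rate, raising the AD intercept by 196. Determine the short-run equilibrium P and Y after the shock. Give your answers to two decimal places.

This is a positive demand shock: AD shifts right.
New AD: Y = 5419 − 11P.
Set AD = SRAS: 5419 − 11P = 6P − 734, so 6153 = 17P and P = 361.94.
Substituting into AD, Y = 1437.65.

P = 361.94, Y = 1437.65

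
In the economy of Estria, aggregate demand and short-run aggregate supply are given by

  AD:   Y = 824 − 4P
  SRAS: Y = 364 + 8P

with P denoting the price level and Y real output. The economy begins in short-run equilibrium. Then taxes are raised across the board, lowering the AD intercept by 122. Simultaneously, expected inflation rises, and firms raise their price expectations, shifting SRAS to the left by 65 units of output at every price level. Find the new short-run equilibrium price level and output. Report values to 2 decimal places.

P = 33.58, Y = 567.67

After both shocks: AD is Y = 702 − 4P and SRAS is Y = 299 + 8P.
Setting them equal: 403 = 12P, so P = 33.58.
Substituting into AD, Y = 567.67.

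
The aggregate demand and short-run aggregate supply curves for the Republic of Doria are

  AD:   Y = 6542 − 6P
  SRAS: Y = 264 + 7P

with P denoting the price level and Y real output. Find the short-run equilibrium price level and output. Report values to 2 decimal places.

P = 482.92, Y = 3644.46

Set AD = SRAS: 6542 − 6P = 264 + 7P, so 6278 = 13P and P = 482.92.
Substituting into AD, Y = 6542 − 6P = 3644.46.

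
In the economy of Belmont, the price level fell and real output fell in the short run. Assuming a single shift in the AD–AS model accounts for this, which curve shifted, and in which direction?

AD shifted left

P fell and Y fell. An AD shift moves P and Y in the same direction; an SRAS shift moves them in opposite directions.
Here P and Y moved in the same direction, so the AD curve shifted.
Since Y fell, AD shifted left.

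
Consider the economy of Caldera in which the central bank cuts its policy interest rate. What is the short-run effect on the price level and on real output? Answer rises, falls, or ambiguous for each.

This is a positive demand shock: AD shifts right.
Moving along the upward-sloping SRAS curve, P rises and Y rises.

Price level: rises; output: rises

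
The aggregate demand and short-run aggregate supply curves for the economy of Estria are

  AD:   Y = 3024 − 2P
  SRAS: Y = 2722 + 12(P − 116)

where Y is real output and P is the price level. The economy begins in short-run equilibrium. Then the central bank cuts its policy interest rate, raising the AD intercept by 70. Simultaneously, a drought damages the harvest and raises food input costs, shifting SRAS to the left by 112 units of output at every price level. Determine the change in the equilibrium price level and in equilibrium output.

ΔP = +13, ΔY = +44

After both shocks: AD is Y = 3094 − 2P and SRAS is Y = 1218 + 12P.
Setting them equal: 1876 = 14P, so P = 134.
Y = 3094 − 2·134 = 2826.
Initially P = 121, Y = 2782, so ΔP = +13 and ΔY = +44.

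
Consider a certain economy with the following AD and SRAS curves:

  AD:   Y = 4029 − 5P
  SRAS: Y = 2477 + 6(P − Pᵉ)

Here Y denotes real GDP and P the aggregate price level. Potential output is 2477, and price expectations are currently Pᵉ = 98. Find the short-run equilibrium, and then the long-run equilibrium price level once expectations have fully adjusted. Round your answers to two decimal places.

Short run: P = 194.55, Y = 3056.27. Long run: P = 310.40.

Short run: with Pᵉ = 98, SRAS is Y = 1889 + 6P. Setting AD = SRAS gives 2140 = 11P, so P = 194.55 and Y = 4029 − 5P = 3056.27.
Output 3056.27 is above potential 2477, so over time expected prices rise and SRAS shifts left until Y returns to 2477.
Long run: Y = 2477 on the AD curve gives 2477 = 4029 − 5P, so P = 310.40.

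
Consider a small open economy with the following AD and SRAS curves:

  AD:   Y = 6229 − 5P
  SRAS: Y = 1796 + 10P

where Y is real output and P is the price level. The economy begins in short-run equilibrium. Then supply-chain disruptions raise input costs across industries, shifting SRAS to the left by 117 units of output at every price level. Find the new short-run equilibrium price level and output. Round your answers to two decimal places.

P = 303.33, Y = 4712.33

This is a negative supply shock: SRAS shifts left.
New SRAS: Y = 1679 + 10P.
Set AD = SRAS: 6229 − 5P = 1679 + 10P, so 4550 = 15P and P = 303.33.
Substituting into AD, Y = 4712.33.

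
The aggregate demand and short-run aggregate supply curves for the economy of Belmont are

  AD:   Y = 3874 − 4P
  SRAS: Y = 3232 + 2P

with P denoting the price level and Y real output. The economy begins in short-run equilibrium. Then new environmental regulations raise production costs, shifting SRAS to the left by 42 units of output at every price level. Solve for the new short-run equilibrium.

This is a negative supply shock: SRAS shifts left.
New SRAS: Y = 3190 + 2P.
Set AD = SRAS: 3874 − 4P = 3190 + 2P, so 684 = 6P and P = 114.
Y = 3874 − 4·114 = 3418.

P = 114, Y = 3418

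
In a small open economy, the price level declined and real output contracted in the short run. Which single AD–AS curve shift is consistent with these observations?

AD shifted left

P fell and Y fell. An AD shift moves P and Y in the same direction; an SRAS shift moves them in opposite directions.
Here P and Y moved in the same direction, so the AD curve shifted.
Since Y fell, AD shifted left.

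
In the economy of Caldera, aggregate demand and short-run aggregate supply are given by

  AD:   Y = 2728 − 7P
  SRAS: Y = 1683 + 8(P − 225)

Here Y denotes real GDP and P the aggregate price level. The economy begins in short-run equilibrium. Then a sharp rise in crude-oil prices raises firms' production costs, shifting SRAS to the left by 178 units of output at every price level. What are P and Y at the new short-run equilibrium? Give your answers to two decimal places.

This is a negative supply shock: SRAS shifts left.
New SRAS: Y = 8P − 295.
Set AD = SRAS: 2728 − 7P = 8P − 295, so 3023 = 15P and P = 201.53.
Substituting into AD, Y = 1317.27.

P = 201.53, Y = 1317.27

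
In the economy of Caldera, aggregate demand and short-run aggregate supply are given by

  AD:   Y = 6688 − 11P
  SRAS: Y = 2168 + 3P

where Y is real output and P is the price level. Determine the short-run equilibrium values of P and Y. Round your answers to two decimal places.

Set AD = SRAS: 6688 − 11P = 2168 + 3P, so 4520 = 14P and P = 322.86.
Substituting into AD, Y = 6688 − 11P = 3136.57.

P = 322.86, Y = 3136.57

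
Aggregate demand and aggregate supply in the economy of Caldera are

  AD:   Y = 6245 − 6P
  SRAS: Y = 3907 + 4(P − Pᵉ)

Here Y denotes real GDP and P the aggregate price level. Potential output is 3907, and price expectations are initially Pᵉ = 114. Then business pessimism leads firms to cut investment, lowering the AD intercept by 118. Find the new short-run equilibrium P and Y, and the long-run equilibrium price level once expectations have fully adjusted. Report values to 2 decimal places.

AD shifts left: new AD is Y = 6127 − 6P. With Pᵉ = 114, SRAS is Y = 3451 + 4P.
Short run: 6127 − 6P = 3451 + 4P gives 2676 = 10P, so P = 267.60 and Y = 6127 − 6P = 4521.40.
Y = 4521.40 is above potential 3907; expectations adjust and SRAS shifts left until Y = 3907.
Long run: on the new AD curve, 3907 = 6127 − 6P gives P = 370.00.

Short run: P = 267.60, Y = 4521.40. Long run: P = 370.00.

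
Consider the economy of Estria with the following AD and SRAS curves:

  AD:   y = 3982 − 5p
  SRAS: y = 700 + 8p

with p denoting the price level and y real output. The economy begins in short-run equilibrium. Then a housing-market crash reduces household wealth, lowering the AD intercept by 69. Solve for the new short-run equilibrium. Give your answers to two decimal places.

This is a negative demand shock: AD shifts left.
New AD: y = 3913 − 5p.
Set AD = SRAS: 3913 − 5p = 700 + 8p, so 3213 = 13p and p = 247.15.
Substituting into AD, y = 2677.23.

p = 247.15, y = 2677.23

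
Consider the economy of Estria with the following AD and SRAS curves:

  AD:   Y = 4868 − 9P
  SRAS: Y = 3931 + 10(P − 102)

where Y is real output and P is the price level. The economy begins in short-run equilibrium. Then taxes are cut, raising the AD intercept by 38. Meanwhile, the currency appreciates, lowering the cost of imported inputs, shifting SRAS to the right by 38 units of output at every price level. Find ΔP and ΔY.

After both shocks: AD is Y = 4906 − 9P and SRAS is Y = 2949 + 10P.
Setting them equal: 1957 = 19P, so P = 103.
Y = 4906 − 9·103 = 3979.
Initially P = 103, Y = 3941, so ΔP = +0 and ΔY = +38.

ΔP = +0, ΔY = +38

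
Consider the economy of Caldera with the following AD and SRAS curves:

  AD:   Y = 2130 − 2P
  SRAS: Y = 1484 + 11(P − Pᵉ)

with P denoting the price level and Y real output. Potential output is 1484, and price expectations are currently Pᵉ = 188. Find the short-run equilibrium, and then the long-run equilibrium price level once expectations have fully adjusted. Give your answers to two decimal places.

Short run: P = 208.77, Y = 1712.46. Long run: P = 323.00.

Short run: with Pᵉ = 188, SRAS is Y = 11P − 584. Setting AD = SRAS gives 2714 = 13P, so P = 208.77 and Y = 2130 − 2P = 1712.46.
Output 1712.46 is above potential 1484, so over time expected prices rise and SRAS shifts left until Y returns to 1484.
Long run: Y = 1484 on the AD curve gives 1484 = 2130 − 2P, so P = 323.00.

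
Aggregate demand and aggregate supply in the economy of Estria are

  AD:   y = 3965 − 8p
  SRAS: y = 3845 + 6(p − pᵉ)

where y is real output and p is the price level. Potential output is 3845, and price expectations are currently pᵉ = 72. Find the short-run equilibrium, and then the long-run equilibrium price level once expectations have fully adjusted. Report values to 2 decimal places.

Short run: with pᵉ = 72, SRAS is y = 3413 + 6p. Setting AD = SRAS gives 552 = 14p, so p = 39.43 and y = 3965 − 8p = 3649.57.
Output 3649.57 is below potential 3845, so over time expected prices fall and SRAS shifts right until y returns to 3845.
Long run: y = 3845 on the AD curve gives 3845 = 3965 − 8p, so p = 15.00.

Short run: p = 39.43, y = 3649.57. Long run: p = 15.00.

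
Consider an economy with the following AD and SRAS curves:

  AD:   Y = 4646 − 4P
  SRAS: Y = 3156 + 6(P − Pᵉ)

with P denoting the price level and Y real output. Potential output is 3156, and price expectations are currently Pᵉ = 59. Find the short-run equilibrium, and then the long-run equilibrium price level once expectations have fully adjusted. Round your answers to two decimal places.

Short run: P = 184.40, Y = 3908.40. Long run: P = 372.50.

Short run: with Pᵉ = 59, SRAS is Y = 2802 + 6P. Setting AD = SRAS gives 1844 = 10P, so P = 184.40 and Y = 4646 − 4P = 3908.40.
Output 3908.40 is above potential 3156, so over time expected prices rise and SRAS shifts left until Y returns to 3156.
Long run: Y = 3156 on the AD curve gives 3156 = 4646 − 4P, so P = 372.50.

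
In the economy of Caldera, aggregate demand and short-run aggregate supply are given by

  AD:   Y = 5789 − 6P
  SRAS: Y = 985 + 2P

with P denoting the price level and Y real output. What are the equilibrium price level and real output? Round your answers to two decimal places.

P = 600.50, Y = 2186.00

Set AD = SRAS: 5789 − 6P = 985 + 2P, so 4804 = 8P and P = 600.50.
Substituting into AD, Y = 5789 − 6P = 2186.00.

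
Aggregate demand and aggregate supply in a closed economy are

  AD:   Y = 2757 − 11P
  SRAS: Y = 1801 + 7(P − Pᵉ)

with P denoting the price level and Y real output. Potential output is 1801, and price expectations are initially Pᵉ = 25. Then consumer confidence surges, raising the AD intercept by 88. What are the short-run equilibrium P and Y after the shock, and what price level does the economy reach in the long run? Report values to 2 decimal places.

AD shifts right: new AD is Y = 2845 − 11P. With Pᵉ = 25, SRAS is Y = 1626 + 7P.
Short run: 2845 − 11P = 1626 + 7P gives 1219 = 18P, so P = 67.72 and Y = 2845 − 11P = 2100.06.
Y = 2100.06 is above potential 1801; expectations adjust and SRAS shifts left until Y = 1801.
Long run: on the new AD curve, 1801 = 2845 − 11P gives P = 94.91.

Short run: P = 67.72, Y = 2100.06. Long run: P = 94.91.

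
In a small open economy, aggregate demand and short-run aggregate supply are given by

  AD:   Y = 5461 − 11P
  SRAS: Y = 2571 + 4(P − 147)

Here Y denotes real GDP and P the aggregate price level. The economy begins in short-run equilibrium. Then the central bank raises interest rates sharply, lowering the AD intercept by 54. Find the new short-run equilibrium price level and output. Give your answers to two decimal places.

This is a negative demand shock: AD shifts left.
New AD: Y = 5407 − 11P.
SRAS can be written Y = 1983 + 4P.
Set AD = SRAS: 5407 − 11P = 1983 + 4P, so 3424 = 15P and P = 228.27.
Substituting into AD, Y = 2896.07.

P = 228.27, Y = 2896.07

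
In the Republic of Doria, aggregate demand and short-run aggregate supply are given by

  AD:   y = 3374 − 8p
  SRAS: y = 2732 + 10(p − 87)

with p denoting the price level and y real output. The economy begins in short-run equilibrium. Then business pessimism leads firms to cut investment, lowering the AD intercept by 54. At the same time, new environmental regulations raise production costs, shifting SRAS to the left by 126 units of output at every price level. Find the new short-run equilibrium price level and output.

After both shocks: AD is y = 3320 − 8p and SRAS is y = 1736 + 10p.
Setting them equal: 1584 = 18p, so p = 88.
y = 3320 − 8·88 = 2616.

p = 88, y = 2616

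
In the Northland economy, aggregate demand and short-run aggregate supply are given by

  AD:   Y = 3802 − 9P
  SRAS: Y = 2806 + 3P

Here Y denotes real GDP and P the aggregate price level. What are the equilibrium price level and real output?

Set AD = SRAS: 3802 − 9P = 2806 + 3P, so 996 = 12P and P = 83.
Then Y = 3802 − 9·83 = 3055.

P = 83, Y = 3055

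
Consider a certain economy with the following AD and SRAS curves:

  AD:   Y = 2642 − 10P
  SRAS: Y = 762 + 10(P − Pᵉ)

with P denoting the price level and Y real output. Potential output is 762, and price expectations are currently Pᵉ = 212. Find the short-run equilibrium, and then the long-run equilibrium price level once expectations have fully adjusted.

Short run: P = 200, Y = 642. Long run: P = 188.

Short run: with Pᵉ = 212, SRAS is Y = 10P − 1358. Setting AD = SRAS gives 4000 = 20P, so P = 200 and Y = 2642 − 10·200 = 642.
Output 642 is below potential 762, so over time expected prices fall and SRAS shifts right until Y returns to 762.
Long run: Y = 762 on the AD curve gives 762 = 2642 − 10P, so P = 188.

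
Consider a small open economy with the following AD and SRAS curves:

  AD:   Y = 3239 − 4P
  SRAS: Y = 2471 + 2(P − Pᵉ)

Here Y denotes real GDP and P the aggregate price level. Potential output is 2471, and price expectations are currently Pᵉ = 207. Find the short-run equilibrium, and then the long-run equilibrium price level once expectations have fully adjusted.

Short run: P = 197, Y = 2451. Long run: P = 192.

Short run: with Pᵉ = 207, SRAS is Y = 2057 + 2P. Setting AD = SRAS gives 1182 = 6P, so P = 197 and Y = 3239 − 4·197 = 2451.
Output 2451 is below potential 2471, so over time expected prices fall and SRAS shifts right until Y returns to 2471.
Long run: Y = 2471 on the AD curve gives 2471 = 3239 − 4P, so P = 192.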